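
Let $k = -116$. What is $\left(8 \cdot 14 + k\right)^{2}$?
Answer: $16$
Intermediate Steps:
$\left(8 \cdot 14 + k\right)^{2} = \left(8 \cdot 14 - 116\right)^{2} = \left(112 - 116\right)^{2} = \left(-4\right)^{2} = 16$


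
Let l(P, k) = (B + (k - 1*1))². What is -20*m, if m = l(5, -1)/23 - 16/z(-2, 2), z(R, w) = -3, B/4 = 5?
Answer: -26800/69 ≈ -388.41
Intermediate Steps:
B = 20 (B = 4*5 = 20)
l(P, k) = (19 + k)² (l(P, k) = (20 + (k - 1*1))² = (20 + (k - 1))² = (20 + (-1 + k))² = (19 + k)²)
m = 1340/69 (m = (19 - 1)²/23 - 16/(-3) = 18²*(1/23) - 16*(-⅓) = 324*(1/23) + 16/3 = 324/23 + 16/3 = 1340/69 ≈ 19.420)
-20*m = -20*1340/69 = -26800/69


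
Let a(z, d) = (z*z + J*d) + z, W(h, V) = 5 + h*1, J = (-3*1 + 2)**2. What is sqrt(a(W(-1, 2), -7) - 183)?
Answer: I*sqrt(170) ≈ 13.038*I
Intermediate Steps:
J = 1 (J = (-3 + 2)**2 = (-1)**2 = 1)
W(h, V) = 5 + h
a(z, d) = d + z + z**2 (a(z, d) = (z*z + 1*d) + z = (z**2 + d) + z = (d + z**2) + z = d + z + z**2)
sqrt(a(W(-1, 2), -7) - 183) = sqrt((-7 + (5 - 1) + (5 - 1)**2) - 183) = sqrt((-7 + 4 + 4**2) - 183) = sqrt((-7 + 4 + 16) - 183) = sqrt(13 - 183) = sqrt(-170) = I*sqrt(170)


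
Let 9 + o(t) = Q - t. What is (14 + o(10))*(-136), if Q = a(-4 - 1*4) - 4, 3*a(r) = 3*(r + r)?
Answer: 3400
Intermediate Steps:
a(r) = 2*r (a(r) = (3*(r + r))/3 = (3*(2*r))/3 = (6*r)/3 = 2*r)
Q = -20 (Q = 2*(-4 - 1*4) - 4 = 2*(-4 - 4) - 4 = 2*(-8) - 4 = -16 - 4 = -20)
o(t) = -29 - t (o(t) = -9 + (-20 - t) = -29 - t)
(14 + o(10))*(-136) = (14 + (-29 - 1*10))*(-136) = (14 + (-29 - 10))*(-136) = (14 - 39)*(-136) = -25*(-136) = 3400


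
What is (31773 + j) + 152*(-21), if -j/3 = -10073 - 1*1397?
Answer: 62991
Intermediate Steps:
j = 34410 (j = -3*(-10073 - 1*1397) = -3*(-10073 - 1397) = -3*(-11470) = 34410)
(31773 + j) + 152*(-21) = (31773 + 34410) + 152*(-21) = 66183 - 3192 = 62991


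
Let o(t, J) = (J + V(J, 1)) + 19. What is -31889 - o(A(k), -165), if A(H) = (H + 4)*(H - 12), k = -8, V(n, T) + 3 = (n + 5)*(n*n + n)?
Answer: 4297860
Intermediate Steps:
V(n, T) = -3 + (5 + n)*(n + n²) (V(n, T) = -3 + (n + 5)*(n*n + n) = -3 + (5 + n)*(n² + n) = -3 + (5 + n)*(n + n²))
A(H) = (-12 + H)*(4 + H) (A(H) = (4 + H)*(-12 + H) = (-12 + H)*(4 + H))
o(t, J) = 16 + J³ + 6*J + 6*J² (o(t, J) = (J + (-3 + J³ + 5*J + 6*J²)) + 19 = (-3 + J³ + 6*J + 6*J²) + 19 = 16 + J³ + 6*J + 6*J²)
-31889 - o(A(k), -165) = -31889 - (16 + (-165)³ + 6*(-165) + 6*(-165)²) = -31889 - (16 - 4492125 - 990 + 6*27225) = -31889 - (16 - 4492125 - 990 + 163350) = -31889 - 1*(-4329749) = -31889 + 4329749 = 4297860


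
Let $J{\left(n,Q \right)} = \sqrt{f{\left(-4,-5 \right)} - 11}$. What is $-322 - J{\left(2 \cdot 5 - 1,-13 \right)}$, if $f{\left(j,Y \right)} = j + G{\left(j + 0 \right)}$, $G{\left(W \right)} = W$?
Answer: $-322 - i \sqrt{19} \approx -322.0 - 4.3589 i$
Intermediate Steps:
$f{\left(j,Y \right)} = 2 j$ ($f{\left(j,Y \right)} = j + \left(j + 0\right) = j + j = 2 j$)
$J{\left(n,Q \right)} = i \sqrt{19}$ ($J{\left(n,Q \right)} = \sqrt{2 \left(-4\right) - 11} = \sqrt{-8 - 11} = \sqrt{-19} = i \sqrt{19}$)
$-322 - J{\left(2 \cdot 5 - 1,-13 \right)} = -322 - i \sqrt{19}$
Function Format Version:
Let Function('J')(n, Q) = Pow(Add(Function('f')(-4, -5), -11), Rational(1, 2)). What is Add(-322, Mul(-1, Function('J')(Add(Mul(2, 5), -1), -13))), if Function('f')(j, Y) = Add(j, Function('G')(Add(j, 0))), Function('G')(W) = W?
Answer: Add(-322, Mul(-1, I, Pow(19, Rational(1, 2)))) ≈ Add(-322.00, Mul(-4.3589, I))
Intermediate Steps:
Function('f')(j, Y) = Mul(2, j) (Function('f')(j, Y) = Add(j, Add(j, 0)) = Add(j, j) = Mul(2, j))
Function('J')(n, Q) = Mul(I, Pow(19, Rational(1, 2))) (Function('J')(n, Q) = Pow(Add(Mul(2, -4), -11), Rational(1, 2)) = Pow(Add(-8, -11), Rational(1, 2)) = Pow(-19, Rational(1, 2)) = Mul(I, Pow(19, Rational(1, 2))))
Add(-322, Mul(-1, Function('J')(Add(Mul(2, 5), -1), -13))) = Add(-322, Mul(-1, Mul(I, Pow(19, Rational(1, 2))))) = Add(-322, Mul(-1, I, Pow(19, Rational(1, 2))))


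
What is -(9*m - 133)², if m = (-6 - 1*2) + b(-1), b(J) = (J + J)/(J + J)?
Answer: -38416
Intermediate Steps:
b(J) = 1 (b(J) = (2*J)/((2*J)) = (2*J)*(1/(2*J)) = 1)
m = -7 (m = (-6 - 1*2) + 1 = (-6 - 2) + 1 = -8 + 1 = -7)
-(9*m - 133)² = -(9*(-7) - 133)² = -(-63 - 133)² = -1*(-196)² = -1*38416 = -38416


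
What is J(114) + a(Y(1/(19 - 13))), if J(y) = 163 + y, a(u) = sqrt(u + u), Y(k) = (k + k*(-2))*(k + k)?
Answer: 277 + I/3 ≈ 277.0 + 0.33333*I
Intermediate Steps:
Y(k) = -2*k**2 (Y(k) = (k - 2*k)*(2*k) = (-k)*(2*k) = -2*k**2)
a(u) = sqrt(2)*sqrt(u) (a(u) = sqrt(2*u) = sqrt(2)*sqrt(u))
J(114) + a(Y(1/(19 - 13))) = (163 + 114) + sqrt(2)*sqrt(-2/(19 - 13)**2) = 277 + sqrt(2)*sqrt(-2*(1/6)**2) = 277 + sqrt(2)*sqrt(-2*1/36) = 277 + sqrt(2)*sqrt(-1/18) = 277 + sqrt(2)*(I*sqrt(2)/6) = 277 + I/3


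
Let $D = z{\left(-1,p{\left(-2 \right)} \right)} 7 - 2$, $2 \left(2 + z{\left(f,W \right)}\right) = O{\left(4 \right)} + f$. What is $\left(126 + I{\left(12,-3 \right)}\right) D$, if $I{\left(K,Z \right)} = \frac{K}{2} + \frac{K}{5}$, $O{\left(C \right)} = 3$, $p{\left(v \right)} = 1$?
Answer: $- \frac{6048}{5} \approx -1209.6$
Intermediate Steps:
$z{\left(f,W \right)} = - \frac{1}{2} + \frac{f}{2}$ ($z{\left(f,W \right)} = -2 + \frac{3 + f}{2} = -2 + \left(\frac{3}{2} + \frac{f}{2}\right) = - \frac{1}{2} + \frac{f}{2}$)
$I{\left(K,Z \right)} = \frac{7 K}{10}$ ($I{\left(K,Z \right)} = K \frac{1}{2} + K \frac{1}{5} = \frac{K}{2} + \frac{K}{5} = \frac{7 K}{10}$)
$D = -9$ ($D = \left(- \frac{1}{2} + \frac{1}{2} \left(-1\right)\right) 7 - 2 = \left(- \frac{1}{2} - \frac{1}{2}\right) 7 - 2 = \left(-1\right) 7 - 2 = -7 - 2 = -9$)
$\left(126 + I{\left(12,-3 \right)}\right) D = \left(126 + \frac{7}{10} \cdot 12\right) \left(-9\right) = \left(126 + \frac{42}{5}\right) \left(-9\right) = \frac{672}{5} \left(-9\right) = - \frac{6048}{5}$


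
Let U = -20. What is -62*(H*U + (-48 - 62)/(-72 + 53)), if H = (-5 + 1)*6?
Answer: -572260/19 ≈ -30119.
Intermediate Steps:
H = -24 (H = -4*6 = -24)
-62*(H*U + (-48 - 62)/(-72 + 53)) = -62*(-24*(-20) + (-48 - 62)/(-72 + 53)) = -62*(480 - 110/(-19)) = -62*(480 - 110*(-1/19)) = -62*(480 + 110/19) = -62*9230/19 = -572260/19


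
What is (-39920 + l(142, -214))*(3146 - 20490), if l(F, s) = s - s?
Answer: 692372480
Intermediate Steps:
l(F, s) = 0
(-39920 + l(142, -214))*(3146 - 20490) = (-39920 + 0)*(3146 - 20490) = -39920*(-17344) = 692372480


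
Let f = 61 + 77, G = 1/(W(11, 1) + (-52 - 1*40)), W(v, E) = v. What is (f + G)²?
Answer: 124925329/6561 ≈ 19041.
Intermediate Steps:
G = -1/81 (G = 1/(11 + (-52 - 1*40)) = 1/(11 + (-52 - 40)) = 1/(11 - 92) = 1/(-81) = -1/81 ≈ -0.012346)
f = 138
(f + G)² = (138 - 1/81)² = (11177/81)² = 124925329/6561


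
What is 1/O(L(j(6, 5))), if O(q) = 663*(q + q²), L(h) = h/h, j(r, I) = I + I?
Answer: 1/1326 ≈ 0.00075415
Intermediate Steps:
j(r, I) = 2*I
L(h) = 1
O(q) = 663*q + 663*q²
1/O(L(j(6, 5))) = 1/(663*1*(1 + 1)) = 1/(663*1*2) = 1/1326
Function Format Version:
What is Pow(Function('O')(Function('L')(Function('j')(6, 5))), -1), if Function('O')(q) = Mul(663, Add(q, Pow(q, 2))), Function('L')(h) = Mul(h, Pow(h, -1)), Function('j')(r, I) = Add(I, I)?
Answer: Rational(1, 1326) ≈ 0.00075415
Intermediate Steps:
Function('j')(r, I) = Mul(2, I)
Function('L')(h) = 1
Function('O')(q) = Add(Mul(663, q), Mul(663, Pow(q, 2)))
Pow(Function('O')(Function('L')(Function('j')(6, 5))), -1) = Pow(Mul(663, 1, Add(1, 1)), -1) = Pow(Mul(663, 1, 2), -1) = Pow(1326, -1) = Rational(1, 1326)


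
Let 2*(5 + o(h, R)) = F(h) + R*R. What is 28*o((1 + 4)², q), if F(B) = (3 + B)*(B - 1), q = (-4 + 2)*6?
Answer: 11284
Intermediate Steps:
q = -12 (q = -2*6 = -12)
F(B) = (-1 + B)*(3 + B) (F(B) = (3 + B)*(-1 + B) = (-1 + B)*(3 + B))
o(h, R) = -13/2 + h + R²/2 + h²/2 (o(h, R) = -5 + ((-3 + h² + 2*h) + R*R)/2 = -5 + ((-3 + h² + 2*h) + R²)/2 = -5 + (-3 + R² + h² + 2*h)/2 = -5 + (-3/2 + h + R²/2 + h²/2) = -13/2 + h + R²/2 + h²/2)
28*o((1 + 4)², q) = 28*(-13/2 + (1 + 4)² + (½)*(-12)² + ((1 + 4)²)²/2) = 28*(-13/2 + 5² + (½)*144 + (5²)²/2) = 28*(-13/2 + 25 + 72 + (½)*25²) = 28*(-13/2 + 25 + 72 + (½)*625) = 28*(-13/2 + 25 + 72 + 625/2) = 28*403 = 11284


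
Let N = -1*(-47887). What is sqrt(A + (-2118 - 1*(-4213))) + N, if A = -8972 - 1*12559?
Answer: 47887 + 2*I*sqrt(4859) ≈ 47887.0 + 139.41*I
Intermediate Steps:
N = 47887
A = -21531 (A = -8972 - 12559 = -21531)
sqrt(A + (-2118 - 1*(-4213))) + N = sqrt(-21531 + (-2118 - 1*(-4213))) + 47887 = sqrt(-21531 + (-2118 + 4213)) + 47887 = sqrt(-21531 + 2095) + 47887 = sqrt(-19436) + 47887 = 2*I*sqrt(4859) + 47887 = 47887 + 2*I*sqrt(4859)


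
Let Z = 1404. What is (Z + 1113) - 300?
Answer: 2217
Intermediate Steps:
(Z + 1113) - 300 = (1404 + 1113) - 300 = 2517 - 300 = 2217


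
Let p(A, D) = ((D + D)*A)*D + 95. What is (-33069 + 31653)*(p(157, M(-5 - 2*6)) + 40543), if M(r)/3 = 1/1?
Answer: -61545024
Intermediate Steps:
M(r) = 3 (M(r) = 3/1 = 3*1 = 3)
p(A, D) = 95 + 2*A*D² (p(A, D) = ((2*D)*A)*D + 95 = (2*A*D)*D + 95 = 2*A*D² + 95 = 95 + 2*A*D²)
(-33069 + 31653)*(p(157, M(-5 - 2*6)) + 40543) = (-33069 + 31653)*((95 + 2*157*3²) + 40543) = -1416*((95 + 2*157*9) + 40543) = -1416*((95 + 2826) + 40543) = -1416*(2921 + 40543) = -1416*43464 = -61545024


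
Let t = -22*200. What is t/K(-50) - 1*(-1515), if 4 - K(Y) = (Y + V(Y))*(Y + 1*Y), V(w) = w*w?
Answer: 92794165/61251 ≈ 1515.0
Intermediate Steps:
V(w) = w**2
K(Y) = 4 - 2*Y*(Y + Y**2) (K(Y) = 4 - (Y + Y**2)*(Y + 1*Y) = 4 - (Y + Y**2)*(Y + Y) = 4 - (Y + Y**2)*2*Y = 4 - 2*Y*(Y + Y**2))
t = -4400
t/K(-50) - 1*(-1515) = -4400/(4 - 2*(-50)**2 - 2*(-50)**3) - 1*(-1515) = -4400/(4 - 2*2500 - 2*(-125000)) + 1515 = -4400/(4 - 5000 + 250000) + 1515 = -4400/245004 + 1515 = -4400*1/245004 + 1515 = -1100/61251 + 1515 = 92794165/61251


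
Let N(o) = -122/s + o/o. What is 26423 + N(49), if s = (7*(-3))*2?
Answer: 554965/21 ≈ 26427.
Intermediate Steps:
s = -42 (s = -21*2 = -42)
N(o) = 82/21 (N(o) = -122/(-42) + o/o = -122*(-1/42) + 1 = 61/21 + 1 = 82/21)
26423 + N(49) = 26423 + 82/21 = 554965/21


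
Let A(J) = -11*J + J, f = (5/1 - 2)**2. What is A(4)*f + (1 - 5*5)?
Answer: -384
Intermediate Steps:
f = 9 (f = (5*1 - 2)**2 = (5 - 2)**2 = 3**2 = 9)
A(J) = -10*J
A(4)*f + (1 - 5*5) = -10*4*9 + (1 - 5*5) = -40*9 + (1 - 25) = -360 - 24 = -384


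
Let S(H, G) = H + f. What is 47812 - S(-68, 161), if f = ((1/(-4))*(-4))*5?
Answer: 47875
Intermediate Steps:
f = 5 (f = ((1*(-¼))*(-4))*5 = -¼*(-4)*5 = 1*5 = 5)
S(H, G) = 5 + H (S(H, G) = H + 5 = 5 + H)
47812 - S(-68, 161) = 47812 - (5 - 68) = 47812 - 1*(-63) = 47812 + 63 = 47875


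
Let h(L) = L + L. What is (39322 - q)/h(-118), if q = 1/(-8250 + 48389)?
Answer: -26751623/160556 ≈ -166.62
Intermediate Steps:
q = 1/40139 ≈ 2.4913e-5
h(L) = 2*L
(39322 - q)/h(-118) = (39322 - 1*1/40139)/((2*(-118))) = (39322 - 1/40139)/(-236) = (1578345757/40139)*(-1/236) = -26751623/160556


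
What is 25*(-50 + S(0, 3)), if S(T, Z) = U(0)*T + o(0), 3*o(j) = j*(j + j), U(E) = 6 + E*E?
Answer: -1250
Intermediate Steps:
U(E) = 6 + E**2
o(j) = 2*j**2/3 (o(j) = (j*(j + j))/3 = (j*(2*j))/3 = (2*j**2)/3 = 2*j**2/3)
S(T, Z) = 6*T (S(T, Z) = (6 + 0**2)*T + (2/3)*0**2 = (6 + 0)*T + (2/3)*0 = 6*T + 0 = 6*T)
25*(-50 + S(0, 3)) = 25*(-50 + 6*0) = 25*(-50 + 0) = 25*(-50) = -1250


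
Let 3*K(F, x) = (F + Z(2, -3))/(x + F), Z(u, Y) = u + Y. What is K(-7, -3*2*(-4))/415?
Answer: -8/21165 ≈ -0.00037798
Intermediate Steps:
Z(u, Y) = Y + u
K(F, x) = (-1 + F)/(3*(F + x)) (K(F, x) = ((F + (-3 + 2))/(x + F))/3 = ((F - 1)/(F + x))/3 = ((-1 + F)/(F + x))/3 = (-1 + F)/(3*(F + x)))
K(-7, -3*2*(-4))/415 = ((-1 - 7)/(3*(-7 - 3*2*(-4))))/415 = ((⅓)*(-8)/(-7 - 6*(-4)))*(1/415) = ((⅓)*(-8)/(-7 + 24))*(1/415) = ((⅓)*(-8)/17)*(1/415) = ((⅓)*(1/17)*(-8))*(1/415) = -8/51*1/415 = -8/21165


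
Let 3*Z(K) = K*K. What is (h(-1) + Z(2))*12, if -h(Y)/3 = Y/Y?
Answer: -20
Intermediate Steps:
h(Y) = -3 (h(Y) = -3*Y/Y = -3*1 = -3)
Z(K) = K²/3 (Z(K) = (K*K)/3 = K²/3)
(h(-1) + Z(2))*12 = (-3 + (⅓)*2²)*12 = (-3 + (⅓)*4)*12 = (-3 + 4/3)*12 = -5/3*12 = -20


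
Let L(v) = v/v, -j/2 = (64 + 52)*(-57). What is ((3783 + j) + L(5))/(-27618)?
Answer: -8504/13809 ≈ -0.61583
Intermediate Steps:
j = 13224 (j = -2*(64 + 52)*(-57) = -232*(-57) = -2*(-6612) = 13224)
L(v) = 1
((3783 + j) + L(5))/(-27618) = ((3783 + 13224) + 1)/(-27618) = (17007 + 1)*(-1/27618) = 17008*(-1/27618) = -8504/13809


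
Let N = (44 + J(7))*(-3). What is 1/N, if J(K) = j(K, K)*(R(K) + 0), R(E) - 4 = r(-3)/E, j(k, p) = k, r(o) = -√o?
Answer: -8/1729 - I*√3/15561 ≈ -0.004627 - 0.00011131*I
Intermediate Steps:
R(E) = 4 - I*√3/E (R(E) = 4 + (-√(-3))/E = 4 + (-I*√3)/E = 4 - I*√3/E)
J(K) = K*(4 - I*√3/K) (J(K) = K*((4 - I*√3/K) + 0) = K*(4 - I*√3/K))
N = -216 + 3*I*√3 (N = (44 + (4*7 - I*√3))*(-3) = (44 + (28 - I*√3))*(-3) = (72 - I*√3)*(-3) = -216 + 3*I*√3 ≈ -216.0 + 5.1962*I)
1/N = 1/(-216 + 3*I*√3)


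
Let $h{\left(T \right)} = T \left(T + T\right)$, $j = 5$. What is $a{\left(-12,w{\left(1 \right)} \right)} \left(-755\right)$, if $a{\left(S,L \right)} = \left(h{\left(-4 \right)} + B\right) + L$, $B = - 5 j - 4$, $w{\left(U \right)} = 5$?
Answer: $-6040$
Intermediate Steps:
$B = -29$ ($B = \left(-5\right) 5 - 4 = -25 - 4 = -29$)
$h{\left(T \right)} = 2 T^{2}$ ($h{\left(T \right)} = T 2 T = 2 T^{2}$)
$a{\left(S,L \right)} = 3 + L$ ($a{\left(S,L \right)} = \left(2 \left(-4\right)^{2} - 29\right) + L = \left(2 \cdot 16 - 29\right) + L = \left(32 - 29\right) + L = 3 + L$)
$a{\left(-12,w{\left(1 \right)} \right)} \left(-755\right) = \left(3 + 5\right) \left(-755\right) = 8 \left(-755\right) = -6040$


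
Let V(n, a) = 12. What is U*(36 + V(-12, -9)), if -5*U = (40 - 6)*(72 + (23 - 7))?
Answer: -143616/5 ≈ -28723.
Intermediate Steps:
U = -2992/5 (U = -(40 - 6)*(72 + (23 - 7))/5 = -34*(72 + 16)/5 = -34*88/5 = -⅕*2992 = -2992/5 ≈ -598.40)
U*(36 + V(-12, -9)) = -2992*(36 + 12)/5 = -2992/5*48 = -143616/5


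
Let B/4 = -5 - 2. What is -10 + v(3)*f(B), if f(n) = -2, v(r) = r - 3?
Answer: -10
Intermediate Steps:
v(r) = -3 + r
B = -28 (B = 4*(-5 - 2) = 4*(-7) = -28)
-10 + v(3)*f(B) = -10 + (-3 + 3)*(-2) = -10 + 0*(-2) = -10 + 0 = -10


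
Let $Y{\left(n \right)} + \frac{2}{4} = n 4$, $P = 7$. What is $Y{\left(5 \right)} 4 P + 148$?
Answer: $694$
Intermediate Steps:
$Y{\left(n \right)} = - \frac{1}{2} + 4 n$ ($Y{\left(n \right)} = - \frac{1}{2} + n 4 = - \frac{1}{2} + 4 n$)
$Y{\left(5 \right)} 4 P + 148 = \left(- \frac{1}{2} + 4 \cdot 5\right) 4 \cdot 7 + 148 = \left(- \frac{1}{2} + 20\right) 28 + 148 = \frac{39}{2} \cdot 28 + 148 = 546 + 148 = 694$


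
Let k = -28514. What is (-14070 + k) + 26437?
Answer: -16147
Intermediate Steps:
(-14070 + k) + 26437 = (-14070 - 28514) + 26437 = -42584 + 26437 = -16147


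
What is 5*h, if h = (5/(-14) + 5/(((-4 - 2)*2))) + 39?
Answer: 16055/84 ≈ 191.13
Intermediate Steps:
h = 3211/84 (h = (5*(-1/14) + 5/((-6*2))) + 39 = (-5/14 + 5/(-12)) + 39 = (-5/14 + 5*(-1/12)) + 39 = (-5/14 - 5/12) + 39 = -65/84 + 39 = 3211/84 ≈ 38.226)
5*h = 5*(3211/84) = 16055/84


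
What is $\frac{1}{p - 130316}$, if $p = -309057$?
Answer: $- \frac{1}{439373} \approx -2.276 \cdot 10^{-6}$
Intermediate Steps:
$\frac{1}{p - 130316} = \frac{1}{-309057 - 130316} = \frac{1}{-439373} = - \frac{1}{439373}$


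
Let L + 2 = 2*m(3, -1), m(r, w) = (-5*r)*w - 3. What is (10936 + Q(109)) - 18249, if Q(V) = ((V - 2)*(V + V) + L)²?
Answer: 545121791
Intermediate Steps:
m(r, w) = -3 - 5*r*w (m(r, w) = -5*r*w - 3 = -3 - 5*r*w)
L = 22 (L = -2 + 2*(-3 - 5*3*(-1)) = -2 + 2*(-3 + 15) = -2 + 2*12 = -2 + 24 = 22)
Q(V) = (22 + 2*V*(-2 + V))² (Q(V) = ((V - 2)*(V + V) + 22)² = ((-2 + V)*(2*V) + 22)² = (2*V*(-2 + V) + 22)² = (22 + 2*V*(-2 + V))²)
(10936 + Q(109)) - 18249 = (10936 + 4*(11 + 109² - 2*109)²) - 18249 = (10936 + 4*(11 + 11881 - 218)²) - 18249 = (10936 + 4*11674²) - 18249 = (10936 + 4*136282276) - 18249 = (10936 + 545129104) - 18249 = 545140040 - 18249 = 545121791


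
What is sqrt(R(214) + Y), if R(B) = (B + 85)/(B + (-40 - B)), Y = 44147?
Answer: sqrt(17655810)/20 ≈ 210.09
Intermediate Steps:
R(B) = -17/8 - B/40 (R(B) = (85 + B)/(-40) = (85 + B)*(-1/40) = -17/8 - B/40)
sqrt(R(214) + Y) = sqrt((-17/8 - 1/40*214) + 44147) = sqrt((-17/8 - 107/20) + 44147) = sqrt(-299/40 + 44147) = sqrt(1765581/40) = sqrt(17655810)/20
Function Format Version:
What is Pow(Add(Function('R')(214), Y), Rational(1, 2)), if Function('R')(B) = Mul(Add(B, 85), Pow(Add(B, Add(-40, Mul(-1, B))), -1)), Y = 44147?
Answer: Mul(Rational(1, 20), Pow(17655810, Rational(1, 2))) ≈ 210.09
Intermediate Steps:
Function('R')(B) = Add(Rational(-17, 8), Mul(Rational(-1, 40), B)) (Function('R')(B) = Mul(Add(85, B), Pow(-40, -1)) = Mul(Add(85, B), Rational(-1, 40)) = Add(Rational(-17, 8), Mul(Rational(-1, 40), B)))
Pow(Add(Function('R')(214), Y), Rational(1, 2)) = Pow(Add(Add(Rational(-17, 8), Mul(Rational(-1, 40), 214)), 44147), Rational(1, 2)) = Pow(Add(Add(Rational(-17, 8), Rational(-107, 20)), 44147), Rational(1, 2)) = Pow(Add(Rational(-299, 40), 44147), Rational(1, 2)) = Pow(Rational(1765581, 40), Rational(1, 2)) = Mul(Rational(1, 20), Pow(17655810, Rational(1, 2)))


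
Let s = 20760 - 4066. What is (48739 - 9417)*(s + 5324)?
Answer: 865791796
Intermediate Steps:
s = 16694
(48739 - 9417)*(s + 5324) = (48739 - 9417)*(16694 + 5324) = 39322*22018 = 865791796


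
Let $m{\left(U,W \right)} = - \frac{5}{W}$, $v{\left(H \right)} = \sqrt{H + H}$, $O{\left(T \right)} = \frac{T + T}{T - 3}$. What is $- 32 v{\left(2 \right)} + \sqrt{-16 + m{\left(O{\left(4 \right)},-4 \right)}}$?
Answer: $-64 + \frac{i \sqrt{59}}{2} \approx -64.0 + 3.8406 i$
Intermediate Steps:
$O{\left(T \right)} = \frac{2 T}{-3 + T}$
$v{\left(H \right)} = \sqrt{2} \sqrt{H}$ ($v{\left(H \right)} = \sqrt{2 H} = \sqrt{2} \sqrt{H}$)
$- 32 v{\left(2 \right)} + \sqrt{-16 + m{\left(O{\left(4 \right)},-4 \right)}} = - 32 \sqrt{2} \sqrt{2} + \sqrt{-16 - \frac{5}{-4}} = \left(-32\right) 2 + \sqrt{-16 - - \frac{5}{4}} = -64 + \sqrt{-16 + \frac{5}{4}} = -64 + \sqrt{- \frac{59}{4}} = -64 + \frac{i \sqrt{59}}{2}$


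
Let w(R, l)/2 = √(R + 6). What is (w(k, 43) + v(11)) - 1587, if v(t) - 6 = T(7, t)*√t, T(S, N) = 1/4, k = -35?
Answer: -1581 + √11/4 + 2*I*√29 ≈ -1580.2 + 10.77*I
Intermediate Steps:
T(S, N) = ¼ (T(S, N) = 1*(¼) = ¼)
w(R, l) = 2*√(6 + R) (w(R, l) = 2*√(R + 6) = 2*√(6 + R))
v(t) = 6 + √t/4
(w(k, 43) + v(11)) - 1587 = (2*√(6 - 35) + (6 + √11/4)) - 1587 = (2*√(-29) + (6 + √11/4)) - 1587 = (2*(I*√29) + (6 + √11/4)) - 1587 = (2*I*√29 + (6 + √11/4)) - 1587 = (6 + √11/4 + 2*I*√29) - 1587 = -1581 + √11/4 + 2*I*√29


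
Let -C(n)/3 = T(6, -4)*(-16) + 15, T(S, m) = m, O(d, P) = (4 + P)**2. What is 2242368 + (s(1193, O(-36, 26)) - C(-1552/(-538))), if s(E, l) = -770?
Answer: 2241835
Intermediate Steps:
C(n) = -237 (C(n) = -3*(-4*(-16) + 15) = -3*(64 + 15) = -3*79 = -237)
2242368 + (s(1193, O(-36, 26)) - C(-1552/(-538))) = 2242368 + (-770 - 1*(-237)) = 2242368 + (-770 + 237) = 2242368 - 533 = 2241835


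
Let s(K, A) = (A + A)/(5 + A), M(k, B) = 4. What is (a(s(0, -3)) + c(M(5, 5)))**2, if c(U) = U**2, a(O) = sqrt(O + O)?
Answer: (16 + I*sqrt(6))**2 ≈ 250.0 + 78.384*I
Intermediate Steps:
s(K, A) = 2*A/(5 + A) (s(K, A) = (2*A)/(5 + A) = 2*A/(5 + A))
a(O) = sqrt(2)*sqrt(O) (a(O) = sqrt(2*O) = sqrt(2)*sqrt(O))
(a(s(0, -3)) + c(M(5, 5)))**2 = (sqrt(2)*sqrt(2*(-3)/(5 - 3)) + 4**2)**2 = (sqrt(2)*sqrt(2*(-3)/2) + 16)**2 = (sqrt(2)*sqrt(2*(-3)*(1/2)) + 16)**2 = (sqrt(2)*sqrt(-3) + 16)**2 = (sqrt(2)*(I*sqrt(3)) + 16)**2 = (I*sqrt(6) + 16)**2 = (16 + I*sqrt(6))**2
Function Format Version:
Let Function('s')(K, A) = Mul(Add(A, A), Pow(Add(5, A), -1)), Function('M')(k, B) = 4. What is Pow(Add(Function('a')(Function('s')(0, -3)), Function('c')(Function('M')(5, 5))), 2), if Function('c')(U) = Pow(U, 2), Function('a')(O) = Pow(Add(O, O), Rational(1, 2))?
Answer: Pow(Add(16, Mul(I, Pow(6, Rational(1, 2)))), 2) ≈ Add(250.00, Mul(78.384, I))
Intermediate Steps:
Function('s')(K, A) = Mul(2, A, Pow(Add(5, A), -1)) (Function('s')(K, A) = Mul(Mul(2, A), Pow(Add(5, A), -1)) = Mul(2, A, Pow(Add(5, A), -1)))
Function('a')(O) = Mul(Pow(2, Rational(1, 2)), Pow(O, Rational(1, 2))) (Function('a')(O) = Pow(Mul(2, O), Rational(1, 2)) = Mul(Pow(2, Rational(1, 2)), Pow(O, Rational(1, 2))))
Pow(Add(Function('a')(Function('s')(0, -3)), Function('c')(Function('M')(5, 5))), 2) = Pow(Add(Mul(Pow(2, Rational(1, 2)), Pow(Mul(2, -3, Pow(Add(5, -3), -1)), Rational(1, 2))), Pow(4, 2)), 2) = Pow(Add(Mul(Pow(2, Rational(1, 2)), Pow(Mul(2, -3, Pow(2, -1)), Rational(1, 2))), 16), 2) = Pow(Add(Mul(Pow(2, Rational(1, 2)), Pow(Mul(2, -3, Rational(1, 2)), Rational(1, 2))), 16), 2) = Pow(Add(Mul(Pow(2, Rational(1, 2)), Pow(-3, Rational(1, 2))), 16), 2) = Pow(Add(Mul(Pow(2, Rational(1, 2)), Mul(I, Pow(3, Rational(1, 2)))), 16), 2) = Pow(Add(Mul(I, Pow(6, Rational(1, 2))), 16), 2) = Pow(Add(16, Mul(I, Pow(6, Rational(1, 2)))), 2)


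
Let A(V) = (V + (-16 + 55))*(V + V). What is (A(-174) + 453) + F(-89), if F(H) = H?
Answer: 47344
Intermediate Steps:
A(V) = 2*V*(39 + V) (A(V) = (V + 39)*(2*V) = (39 + V)*(2*V) = 2*V*(39 + V))
(A(-174) + 453) + F(-89) = (2*(-174)*(39 - 174) + 453) - 89 = (2*(-174)*(-135) + 453) - 89 = (46980 + 453) - 89 = 47433 - 89 = 47344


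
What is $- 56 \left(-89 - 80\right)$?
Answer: $9464$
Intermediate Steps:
$- 56 \left(-89 - 80\right) = \left(-56\right) \left(-169\right) = 9464$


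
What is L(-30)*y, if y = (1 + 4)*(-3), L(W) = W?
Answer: 450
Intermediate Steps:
y = -15 (y = 5*(-3) = -15)
L(-30)*y = -30*(-15) = 450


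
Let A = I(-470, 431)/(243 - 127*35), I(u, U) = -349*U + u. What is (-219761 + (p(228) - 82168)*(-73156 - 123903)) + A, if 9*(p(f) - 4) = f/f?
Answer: 612307987749553/37818 ≈ 1.6191e+10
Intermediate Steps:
p(f) = 37/9 (p(f) = 4 + (f/f)/9 = 4 + (⅑)*1 = 4 + ⅑ = 37/9)
I(u, U) = u - 349*U
A = 150889/4202 (A = (-470 - 349*431)/(243 - 127*35) = (-470 - 150419)/(243 - 4445) = -150889/(-4202) = -150889*(-1/4202) = 150889/4202 ≈ 35.909)
(-219761 + (p(228) - 82168)*(-73156 - 123903)) + A = (-219761 + (37/9 - 82168)*(-73156 - 123903)) + 150889/4202 = (-219761 - 739475/9*(-197059)) + 150889/4202 = (-219761 + 145720204025/9) + 150889/4202 = 145718226176/9 + 150889/4202 = 612307987749553/37818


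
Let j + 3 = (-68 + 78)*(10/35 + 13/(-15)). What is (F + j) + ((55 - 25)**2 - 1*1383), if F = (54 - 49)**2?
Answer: -9803/21 ≈ -466.81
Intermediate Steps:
F = 25 (F = 5**2 = 25)
j = -185/21 (j = -3 + (-68 + 78)*(10/35 + 13/(-15)) = -3 + 10*(10*(1/35) + 13*(-1/15)) = -3 + 10*(2/7 - 13/15) = -3 + 10*(-61/105) = -3 - 122/21 = -185/21 ≈ -8.8095)
(F + j) + ((55 - 25)**2 - 1*1383) = (25 - 185/21) + ((55 - 25)**2 - 1*1383) = 340/21 + (30**2 - 1383) = 340/21 + (900 - 1383) = 340/21 - 483 = -9803/21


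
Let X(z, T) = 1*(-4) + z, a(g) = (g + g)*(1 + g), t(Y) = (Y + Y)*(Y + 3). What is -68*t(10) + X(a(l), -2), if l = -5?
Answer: -17644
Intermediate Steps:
t(Y) = 2*Y*(3 + Y) (t(Y) = (2*Y)*(3 + Y) = 2*Y*(3 + Y))
a(g) = 2*g*(1 + g) (a(g) = (2*g)*(1 + g) = 2*g*(1 + g))
X(z, T) = -4 + z
-68*t(10) + X(a(l), -2) = -136*10*(3 + 10) + (-4 + 2*(-5)*(1 - 5)) = -136*10*13 + (-4 + 2*(-5)*(-4)) = -68*260 + (-4 + 40) = -17680 + 36 = -17644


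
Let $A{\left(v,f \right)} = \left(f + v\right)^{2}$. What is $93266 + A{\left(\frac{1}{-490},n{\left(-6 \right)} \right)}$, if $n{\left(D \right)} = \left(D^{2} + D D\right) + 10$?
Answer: $\frac{24007518641}{240100} \approx 99990.0$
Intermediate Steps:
$n{\left(D \right)} = 10 + 2 D^{2}$ ($n{\left(D \right)} = \left(D^{2} + D^{2}\right) + 10 = 2 D^{2} + 10 = 10 + 2 D^{2}$)
$93266 + A{\left(\frac{1}{-490},n{\left(-6 \right)} \right)} = 93266 + \left(\left(10 + 2 \left(-6\right)^{2}\right) + \frac{1}{-490}\right)^{2} = 93266 + \left(\left(10 + 2 \cdot 36\right) - \frac{1}{490}\right)^{2} = 93266 + \left(\left(10 + 72\right) - \frac{1}{490}\right)^{2} = 93266 + \left(82 - \frac{1}{490}\right)^{2} = 93266 + \left(\frac{40179}{490}\right)^{2} = 93266 + \frac{1614352041}{240100} = \frac{24007518641}{240100}$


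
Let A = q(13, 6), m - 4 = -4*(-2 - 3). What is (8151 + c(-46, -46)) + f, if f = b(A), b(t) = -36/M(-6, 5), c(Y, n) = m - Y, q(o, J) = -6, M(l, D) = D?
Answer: 41069/5 ≈ 8213.8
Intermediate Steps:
m = 24 (m = 4 - 4*(-2 - 3) = 4 - 4*(-5) = 4 + 20 = 24)
c(Y, n) = 24 - Y
A = -6
b(t) = -36/5
f = -36/5 ≈ -7.2000
(8151 + c(-46, -46)) + f = (8151 + (24 - 1*(-46))) - 36/5 = (8151 + (24 + 46)) - 36/5 = (8151 + 70) - 36/5 = 8221 - 36/5 = 41069/5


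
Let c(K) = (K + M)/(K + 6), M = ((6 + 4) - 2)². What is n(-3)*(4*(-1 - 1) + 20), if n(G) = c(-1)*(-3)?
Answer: -2268/5 ≈ -453.60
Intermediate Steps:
M = 64 (M = (10 - 2)² = 8² = 64)
c(K) = (64 + K)/(6 + K) (c(K) = (K + 64)/(K + 6) = (64 + K)/(6 + K))
n(G) = -189/5 (n(G) = ((64 - 1)/(6 - 1))*(-3) = (63/5)*(-3) = -189/5)
n(-3)*(4*(-1 - 1) + 20) = -189*(4*(-1 - 1) + 20)/5 = -189*(4*(-2) + 20)/5 = -189*(-8 + 20)/5 = -189/5*12 = -2268/5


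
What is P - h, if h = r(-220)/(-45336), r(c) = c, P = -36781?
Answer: -416875909/11334 ≈ -36781.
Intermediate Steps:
h = 55/11334 (h = -220/(-45336) = -220*(-1/45336) = 55/11334 ≈ 0.0048527)
P - h = -36781 - 1*55/11334 = -36781 - 55/11334 = -416875909/11334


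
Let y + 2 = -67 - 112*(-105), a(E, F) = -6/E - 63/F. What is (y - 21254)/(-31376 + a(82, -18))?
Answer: 784166/2572551 ≈ 0.30482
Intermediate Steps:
a(E, F) = -63/F - 6/E
y = 11691 (y = -2 + (-67 - 112*(-105)) = -2 + (-67 + 11760) = -2 + 11693 = 11691)
(y - 21254)/(-31376 + a(82, -18)) = (11691 - 21254)/(-31376 + (-63/(-18) - 6/82)) = -9563/(-31376 + (-63*(-1/18) - 6*1/82)) = -9563/(-31376 + (7/2 - 3/41)) = -9563/(-31376 + 281/82) = -9563/(-2572551/82) = -9563*(-82/2572551) = 784166/2572551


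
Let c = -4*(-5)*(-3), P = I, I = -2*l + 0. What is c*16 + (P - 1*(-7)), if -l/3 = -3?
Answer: -971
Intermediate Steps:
l = 9 (l = -3*(-3) = 9)
I = -18 (I = -2*9 + 0 = -18 + 0 = -18)
P = -18
c = -60 (c = 20*(-3) = -60)
c*16 + (P - 1*(-7)) = -60*16 + (-18 - 1*(-7)) = -960 + (-18 + 7) = -960 - 11 = -971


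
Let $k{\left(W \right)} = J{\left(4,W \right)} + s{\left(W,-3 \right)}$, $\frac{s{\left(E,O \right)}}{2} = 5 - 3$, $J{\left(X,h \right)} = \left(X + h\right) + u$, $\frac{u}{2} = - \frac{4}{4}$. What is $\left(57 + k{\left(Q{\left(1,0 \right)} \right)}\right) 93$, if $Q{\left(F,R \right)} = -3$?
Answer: $5580$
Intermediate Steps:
$u = -2$ ($u = 2 \left(- \frac{4}{4}\right) = 2 \left(\left(-4\right) \frac{1}{4}\right) = 2 \left(-1\right) = -2$)
$J{\left(X,h \right)} = -2 + X + h$ ($J{\left(X,h \right)} = \left(X + h\right) - 2 = -2 + X + h$)
$s{\left(E,O \right)} = 4$ ($s{\left(E,O \right)} = 2 \left(5 - 3\right) = 2 \cdot 2 = 4$)
$k{\left(W \right)} = 6 + W$ ($k{\left(W \right)} = \left(-2 + 4 + W\right) + 4 = \left(2 + W\right) + 4 = 6 + W$)
$\left(57 + k{\left(Q{\left(1,0 \right)} \right)}\right) 93 = \left(57 + \left(6 - 3\right)\right) 93 = \left(57 + 3\right) 93 = 60 \cdot 93 = 5580$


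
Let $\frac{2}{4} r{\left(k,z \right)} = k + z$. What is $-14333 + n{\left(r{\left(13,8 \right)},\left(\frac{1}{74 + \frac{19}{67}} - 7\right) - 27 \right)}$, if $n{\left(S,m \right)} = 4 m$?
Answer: $- \frac{72011945}{4977} \approx -14469.0$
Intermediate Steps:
$r{\left(k,z \right)} = 2 k + 2 z$ ($r{\left(k,z \right)} = 2 \left(k + z\right) = 2 k + 2 z$)
$-14333 + n{\left(r{\left(13,8 \right)},\left(\frac{1}{74 + \frac{19}{67}} - 7\right) - 27 \right)} = -14333 + 4 \left(\left(\frac{1}{74 + \frac{19}{67}} - 7\right) - 27\right) = -14333 + 4 \left(\left(\frac{1}{\frac{4977}{67}} - 7\right) - 27\right) = -14333 + 4 \left(\left(\frac{67}{4977} - 7\right) - 27\right) = -14333 + 4 \left(- \frac{34772}{4977} - 27\right) = -14333 + 4 \left(- \frac{169151}{4977}\right) = -14333 - \frac{676604}{4977} = - \frac{72011945}{4977}$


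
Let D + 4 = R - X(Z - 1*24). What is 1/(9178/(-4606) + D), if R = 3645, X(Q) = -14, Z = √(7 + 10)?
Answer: 2303/8412876 ≈ 0.00027375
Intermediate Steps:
Z = √17 ≈ 4.1231
D = 3655 (D = -4 + (3645 - 1*(-14)) = -4 + (3645 + 14) = -4 + 3659 = 3655)
1/(9178/(-4606) + D) = 1/(9178/(-4606) + 3655) = 1/(9178*(-1/4606) + 3655) = 1/(-4589/2303 + 3655) = 1/(8412876/2303) = 2303/8412876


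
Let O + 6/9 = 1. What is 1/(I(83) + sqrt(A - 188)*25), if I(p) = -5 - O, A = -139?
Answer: -48/1839631 - 225*I*sqrt(327)/1839631 ≈ -2.6092e-5 - 0.0022117*I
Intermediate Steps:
O = 1/3 (O = -2/3 + 1 = 1/3 ≈ 0.33333)
I(p) = -16/3 (I(p) = -5 - 1*1/3 = -5 - 1/3 = -16/3)
1/(I(83) + sqrt(A - 188)*25) = 1/(-16/3 + sqrt(-139 - 188)*25) = 1/(-16/3 + sqrt(-327)*25) = 1/(-16/3 + (I*sqrt(327))*25) = 1/(-16/3 + 25*I*sqrt(327))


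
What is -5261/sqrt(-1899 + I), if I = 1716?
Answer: 5261*I*sqrt(183)/183 ≈ 388.9*I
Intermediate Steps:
-5261/sqrt(-1899 + I) = -5261/sqrt(-1899 + 1716) = -5261*(-I*sqrt(183)/183) = -(-5261)*I*sqrt(183)/183 = 5261*I*sqrt(183)/183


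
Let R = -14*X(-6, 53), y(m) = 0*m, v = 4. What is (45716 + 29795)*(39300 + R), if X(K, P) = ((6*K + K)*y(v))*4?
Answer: 2967582300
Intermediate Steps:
y(m) = 0
X(K, P) = 0 (X(K, P) = ((6*K + K)*0)*4 = ((7*K)*0)*4 = 0*4 = 0)
R = 0 (R = -14*0 = 0)
(45716 + 29795)*(39300 + R) = (45716 + 29795)*(39300 + 0) = 75511*39300 = 2967582300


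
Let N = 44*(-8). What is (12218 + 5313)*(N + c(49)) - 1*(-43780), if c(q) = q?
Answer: -5268113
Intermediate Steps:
N = -352
(12218 + 5313)*(N + c(49)) - 1*(-43780) = (12218 + 5313)*(-352 + 49) - 1*(-43780) = 17531*(-303) + 43780 = -5311893 + 43780 = -5268113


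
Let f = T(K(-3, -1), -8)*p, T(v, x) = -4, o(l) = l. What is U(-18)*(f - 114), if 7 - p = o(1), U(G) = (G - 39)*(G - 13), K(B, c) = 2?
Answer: -243846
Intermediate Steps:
U(G) = (-39 + G)*(-13 + G)
p = 6 (p = 7 - 1*1 = 7 - 1 = 6)
f = -24 (f = -4*6 = -24)
U(-18)*(f - 114) = (507 + (-18)² - 52*(-18))*(-24 - 114) = (507 + 324 + 936)*(-138) = 1767*(-138) = -243846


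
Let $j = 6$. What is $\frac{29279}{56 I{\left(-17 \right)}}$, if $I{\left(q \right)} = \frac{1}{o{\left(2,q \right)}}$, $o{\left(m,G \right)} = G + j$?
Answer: $- \frac{322069}{56} \approx -5751.2$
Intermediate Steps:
$o{\left(m,G \right)} = 6 + G$ ($o{\left(m,G \right)} = G + 6 = 6 + G$)
$I{\left(q \right)} = \frac{1}{6 + q}$
$\frac{29279}{56 I{\left(-17 \right)}} = \frac{29279}{56 \frac{1}{6 - 17}} = \frac{29279}{56 \frac{1}{-11}} = \frac{29279}{56 \left(- \frac{1}{11}\right)} = \frac{29279}{- \frac{56}{11}} = 29279 \left(- \frac{11}{56}\right) = - \frac{322069}{56}$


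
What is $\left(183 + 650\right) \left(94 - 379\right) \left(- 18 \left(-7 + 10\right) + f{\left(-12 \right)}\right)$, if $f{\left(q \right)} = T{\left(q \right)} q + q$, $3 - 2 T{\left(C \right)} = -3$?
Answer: $24215310$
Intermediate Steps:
$T{\left(C \right)} = 3$ ($T{\left(C \right)} = \frac{3}{2} - - \frac{3}{2} = \frac{3}{2} + \frac{3}{2} = 3$)
$f{\left(q \right)} = 4 q$ ($f{\left(q \right)} = 3 q + q = 4 q$)
$\left(183 + 650\right) \left(94 - 379\right) \left(- 18 \left(-7 + 10\right) + f{\left(-12 \right)}\right) = \left(183 + 650\right) \left(94 - 379\right) \left(- 18 \left(-7 + 10\right) + 4 \left(-12\right)\right) = 833 \left(-285\right) \left(\left(-18\right) 3 - 48\right) = - 237405 \left(-54 - 48\right) = \left(-237405\right) \left(-102\right) = 24215310$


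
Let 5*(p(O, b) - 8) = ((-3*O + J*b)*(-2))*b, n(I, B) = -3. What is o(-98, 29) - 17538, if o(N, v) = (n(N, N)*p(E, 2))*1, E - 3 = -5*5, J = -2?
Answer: -87066/5 ≈ -17413.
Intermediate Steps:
E = -22 (E = 3 - 5*5 = 3 - 25 = -22)
p(O, b) = 8 + b*(4*b + 6*O)/5 (p(O, b) = 8 + (((-3*O - 2*b)*(-2))*b)/5 = 8 + ((4*b + 6*O)*b)/5 = 8 + (b*(4*b + 6*O))/5 = 8 + b*(4*b + 6*O)/5)
o(N, v) = 624/5 (o(N, v) = -3*(8 + (⅘)*2² + (6/5)*(-22)*2)*1 = -3*(8 + (⅘)*4 - 264/5)*1 = -3*(8 + 16/5 - 264/5)*1 = -3*(-208/5)*1 = (624/5)*1 = 624/5)
o(-98, 29) - 17538 = 624/5 - 17538 = -87066/5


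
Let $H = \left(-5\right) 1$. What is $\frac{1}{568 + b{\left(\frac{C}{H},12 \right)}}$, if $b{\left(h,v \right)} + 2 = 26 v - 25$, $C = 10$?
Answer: $\frac{1}{853} \approx 0.0011723$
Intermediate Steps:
$H = -5$
$b{\left(h,v \right)} = -27 + 26 v$ ($b{\left(h,v \right)} = -2 + \left(26 v - 25\right) = -2 + \left(-25 + 26 v\right) = -27 + 26 v$)
$\frac{1}{568 + b{\left(\frac{C}{H},12 \right)}} = \frac{1}{568 + \left(-27 + 26 \cdot 12\right)} = \frac{1}{568 + \left(-27 + 312\right)} = \frac{1}{568 + 285} = \frac{1}{853}$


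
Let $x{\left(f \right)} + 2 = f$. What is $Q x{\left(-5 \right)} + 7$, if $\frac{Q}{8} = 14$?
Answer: $-777$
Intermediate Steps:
$Q = 112$ ($Q = 8 \cdot 14 = 112$)
$x{\left(f \right)} = -2 + f$
$Q x{\left(-5 \right)} + 7 = 112 \left(-2 - 5\right) + 7 = 112 \left(-7\right) + 7 = -784 + 7 = -777$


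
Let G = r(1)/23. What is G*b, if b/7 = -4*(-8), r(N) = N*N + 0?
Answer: 224/23 ≈ 9.7391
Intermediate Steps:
r(N) = N**2 (r(N) = N**2 + 0 = N**2)
G = 1/23 (G = 1**2/23 = 1*(1/23) = 1/23 ≈ 0.043478)
b = 224 (b = 7*(-4*(-8)) = 7*32 = 224)
G*b = (1/23)*224 = 224/23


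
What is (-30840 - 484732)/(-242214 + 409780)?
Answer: -257786/83783 ≈ -3.0768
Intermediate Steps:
(-30840 - 484732)/(-242214 + 409780) = -515572/167566 = -515572*1/167566 = -257786/83783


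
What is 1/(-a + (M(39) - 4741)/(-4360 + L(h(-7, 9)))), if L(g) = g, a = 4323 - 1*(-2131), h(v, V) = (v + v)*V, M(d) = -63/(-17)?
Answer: -38131/246057207 ≈ -0.00015497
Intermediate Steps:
M(d) = 63/17 (M(d) = -63*(-1/17) = 63/17)
h(v, V) = 2*V*v (h(v, V) = (2*v)*V = 2*V*v)
a = 6454 (a = 4323 + 2131 = 6454)
1/(-a + (M(39) - 4741)/(-4360 + L(h(-7, 9)))) = 1/(-1*6454 + (63/17 - 4741)/(-4360 + 2*9*(-7))) = 1/(-6454 - 80534/(17*(-4360 - 126))) = 1/(-6454 - 80534/17/(-4486)) = 1/(-6454 - 80534/17*(-1/4486)) = 1/(-6454 + 40267/38131) = 1/(-246057207/38131) = -38131/246057207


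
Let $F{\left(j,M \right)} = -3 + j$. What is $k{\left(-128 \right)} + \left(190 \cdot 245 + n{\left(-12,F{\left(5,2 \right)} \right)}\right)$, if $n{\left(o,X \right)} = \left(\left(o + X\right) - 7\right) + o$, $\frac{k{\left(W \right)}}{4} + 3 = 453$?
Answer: $48321$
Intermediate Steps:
$k{\left(W \right)} = 1800$ ($k{\left(W \right)} = -12 + 4 \cdot 453 = -12 + 1812 = 1800$)
$n{\left(o,X \right)} = -7 + X + 2 o$ ($n{\left(o,X \right)} = \left(\left(X + o\right) - 7\right) + o = \left(-7 + X + o\right) + o = -7 + X + 2 o$)
$k{\left(-128 \right)} + \left(190 \cdot 245 + n{\left(-12,F{\left(5,2 \right)} \right)}\right) = 1800 + \left(190 \cdot 245 + \left(-7 + \left(-3 + 5\right) + 2 \left(-12\right)\right)\right) = 1800 + \left(46550 - 29\right) = 1800 + 46521 = 48321$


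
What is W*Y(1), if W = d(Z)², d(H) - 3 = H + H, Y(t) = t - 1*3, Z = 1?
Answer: -50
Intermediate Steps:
Y(t) = -3 + t (Y(t) = t - 3 = -3 + t)
d(H) = 3 + 2*H (d(H) = 3 + (H + H) = 3 + 2*H)
W = 25 (W = (3 + 2*1)² = (3 + 2)² = 5² = 25)
W*Y(1) = 25*(-3 + 1) = 25*(-2) = -50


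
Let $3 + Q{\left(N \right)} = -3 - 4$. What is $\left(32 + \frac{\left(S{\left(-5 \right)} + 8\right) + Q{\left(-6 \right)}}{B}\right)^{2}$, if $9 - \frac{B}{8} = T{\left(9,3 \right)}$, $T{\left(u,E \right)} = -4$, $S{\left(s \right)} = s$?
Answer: $\frac{11029041}{10816} \approx 1019.7$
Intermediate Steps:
$Q{\left(N \right)} = -10$ ($Q{\left(N \right)} = -3 - 7 = -10$)
$B = 104$ ($B = 72 - -32 = 72 + 32 = 104$)
$\left(32 + \frac{\left(S{\left(-5 \right)} + 8\right) + Q{\left(-6 \right)}}{B}\right)^{2} = \left(32 + \frac{\left(-5 + 8\right) - 10}{104}\right)^{2} = \left(32 + \left(3 - 10\right) \frac{1}{104}\right)^{2} = \left(32 - \frac{7}{104}\right)^{2} = \left(\frac{3321}{104}\right)^{2} = \frac{11029041}{10816}$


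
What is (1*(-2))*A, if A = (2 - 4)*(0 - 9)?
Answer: -36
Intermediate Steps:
A = 18 (A = -2*(-9) = 18)
(1*(-2))*A = (1*(-2))*18 = -2*18 = -36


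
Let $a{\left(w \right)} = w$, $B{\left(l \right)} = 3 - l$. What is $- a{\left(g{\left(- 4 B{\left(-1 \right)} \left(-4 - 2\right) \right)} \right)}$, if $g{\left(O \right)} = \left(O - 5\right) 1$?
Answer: $-91$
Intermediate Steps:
$g{\left(O \right)} = -5 + O$ ($g{\left(O \right)} = \left(-5 + O\right) 1 = -5 + O$)
$- a{\left(g{\left(- 4 B{\left(-1 \right)} \left(-4 - 2\right) \right)} \right)} = - (-5 + - 4 \left(3 - -1\right) \left(-4 - 2\right)) = - (-5 + - 4 \left(3 + 1\right) \left(-6\right)) = - (-5 + \left(-4\right) 4 \left(-6\right)) = - (-5 - -96) = - (-5 + 96) = \left(-1\right) 91 = -91$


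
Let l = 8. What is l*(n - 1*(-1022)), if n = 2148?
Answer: 25360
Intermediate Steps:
l*(n - 1*(-1022)) = 8*(2148 - 1*(-1022)) = 8*(2148 + 1022) = 8*3170 = 25360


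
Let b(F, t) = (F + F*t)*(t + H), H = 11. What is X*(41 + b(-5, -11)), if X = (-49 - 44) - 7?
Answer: -4100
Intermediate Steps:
X = -100 (X = -93 - 7 = -100)
b(F, t) = (11 + t)*(F + F*t) (b(F, t) = (F + F*t)*(t + 11) = (F + F*t)*(11 + t) = (11 + t)*(F + F*t))
X*(41 + b(-5, -11)) = -100*(41 - 5*(11 + (-11)**2 + 12*(-11))) = -100*(41 - 5*(11 + 121 - 132)) = -100*(41 - 5*0) = -100*(41 + 0) = -100*41 = -4100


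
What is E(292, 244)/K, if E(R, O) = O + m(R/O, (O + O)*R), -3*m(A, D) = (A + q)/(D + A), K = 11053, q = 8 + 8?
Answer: 6362783779/288228937311 ≈ 0.022075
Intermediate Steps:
q = 16
m(A, D) = -(16 + A)/(3*(A + D)) (m(A, D) = -(A + 16)/(3*(D + A)) = -(16 + A)/(3*(A + D)))
E(R, O) = O + (-16 - R/O)/(3*(R/O + 2*O*R)) (E(R, O) = O + (-16 - R/O)/(3*(R/O + (O + O)*R)) = O + (-16 - R/O)/(3*(R/O + (2*O)*R)) = O + (-16 - R/O)/(3*(R/O + 2*O*R)))
E(292, 244)/K = ((⅓)*(-1*292 - 16*244 + 3*244*292*(1 + 2*244²))/(292*(1 + 2*244²)))/11053 = ((⅓)*(1/292)*(-292 - 3904 + 3*244*292*(1 + 2*59536))/(1 + 2*59536))*(1/11053) = ((⅓)*(1/292)*(-292 - 3904 + 3*244*292*(1 + 119072))/(1 + 119072))*(1/11053) = ((⅓)*(1/292)*(-292 - 3904 + 3*244*292*119073)/119073)*(1/11053) = ((⅓)*(1/292)*(1/119073)*(-292 - 3904 + 25451139312))*(1/11053) = ((⅓)*(1/292)*(1/119073)*25451135116)*(1/11053) = (6362783779/26076987)*(1/11053) = 6362783779/288228937311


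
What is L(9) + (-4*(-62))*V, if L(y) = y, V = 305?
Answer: 75649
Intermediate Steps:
L(9) + (-4*(-62))*V = 9 - 4*(-62)*305 = 9 + 248*305 = 9 + 75640 = 75649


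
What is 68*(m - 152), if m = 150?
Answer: -136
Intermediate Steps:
68*(m - 152) = 68*(150 - 152) = 68*(-2) = -136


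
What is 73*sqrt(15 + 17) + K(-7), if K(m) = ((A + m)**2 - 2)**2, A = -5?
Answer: 20164 + 292*sqrt(2) ≈ 20577.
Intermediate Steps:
K(m) = (-2 + (-5 + m)**2)**2 (K(m) = ((-5 + m)**2 - 2)**2 = (-2 + (-5 + m)**2)**2)
73*sqrt(15 + 17) + K(-7) = 73*sqrt(15 + 17) + (-2 + (-5 - 7)**2)**2 = 73*sqrt(32) + (-2 + (-12)**2)**2 = 73*(4*sqrt(2)) + (-2 + 144)**2 = 292*sqrt(2) + 142**2 = 292*sqrt(2) + 20164 = 20164 + 292*sqrt(2)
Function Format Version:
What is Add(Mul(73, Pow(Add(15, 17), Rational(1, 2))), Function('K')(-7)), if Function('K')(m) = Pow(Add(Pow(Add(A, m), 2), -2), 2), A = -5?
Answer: Add(20164, Mul(292, Pow(2, Rational(1, 2)))) ≈ 20577.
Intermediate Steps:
Function('K')(m) = Pow(Add(-2, Pow(Add(-5, m), 2)), 2) (Function('K')(m) = Pow(Add(Pow(Add(-5, m), 2), -2), 2) = Pow(Add(-2, Pow(Add(-5, m), 2)), 2))
Add(Mul(73, Pow(Add(15, 17), Rational(1, 2))), Function('K')(-7)) = Add(Mul(73, Pow(Add(15, 17), Rational(1, 2))), Pow(Add(-2, Pow(Add(-5, -7), 2)), 2)) = Add(Mul(73, Pow(32, Rational(1, 2))), Pow(Add(-2, Pow(-12, 2)), 2)) = Add(Mul(73, Mul(4, Pow(2, Rational(1, 2)))), Pow(Add(-2, 144), 2)) = Add(Mul(292, Pow(2, Rational(1, 2))), Pow(142, 2)) = Add(Mul(292, Pow(2, Rational(1, 2))), 20164) = Add(20164, Mul(292, Pow(2, Rational(1, 2))))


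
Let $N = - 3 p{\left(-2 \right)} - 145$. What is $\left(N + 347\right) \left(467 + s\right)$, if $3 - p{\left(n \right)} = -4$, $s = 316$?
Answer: $141723$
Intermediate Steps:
$p{\left(n \right)} = 7$ ($p{\left(n \right)} = 3 - -4 = 3 + 4 = 7$)
$N = -166$ ($N = \left(-3\right) 7 - 145 = -21 - 145 = -166$)
$\left(N + 347\right) \left(467 + s\right) = \left(-166 + 347\right) \left(467 + 316\right) = 181 \cdot 783 = 141723$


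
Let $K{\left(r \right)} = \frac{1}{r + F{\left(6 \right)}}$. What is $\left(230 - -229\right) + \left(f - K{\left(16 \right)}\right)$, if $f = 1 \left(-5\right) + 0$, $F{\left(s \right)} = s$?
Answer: $\frac{9987}{22} \approx 453.95$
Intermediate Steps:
$f = -5$ ($f = -5 + 0 = -5$)
$K{\left(r \right)} = \frac{1}{6 + r}$ ($K{\left(r \right)} = \frac{1}{r + 6} = \frac{1}{6 + r}$)
$\left(230 - -229\right) + \left(f - K{\left(16 \right)}\right) = \left(230 - -229\right) - \left(5 + \frac{1}{6 + 16}\right) = \left(230 + 229\right) - \frac{111}{22} = 459 - \frac{111}{22} = \frac{9987}{22}$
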